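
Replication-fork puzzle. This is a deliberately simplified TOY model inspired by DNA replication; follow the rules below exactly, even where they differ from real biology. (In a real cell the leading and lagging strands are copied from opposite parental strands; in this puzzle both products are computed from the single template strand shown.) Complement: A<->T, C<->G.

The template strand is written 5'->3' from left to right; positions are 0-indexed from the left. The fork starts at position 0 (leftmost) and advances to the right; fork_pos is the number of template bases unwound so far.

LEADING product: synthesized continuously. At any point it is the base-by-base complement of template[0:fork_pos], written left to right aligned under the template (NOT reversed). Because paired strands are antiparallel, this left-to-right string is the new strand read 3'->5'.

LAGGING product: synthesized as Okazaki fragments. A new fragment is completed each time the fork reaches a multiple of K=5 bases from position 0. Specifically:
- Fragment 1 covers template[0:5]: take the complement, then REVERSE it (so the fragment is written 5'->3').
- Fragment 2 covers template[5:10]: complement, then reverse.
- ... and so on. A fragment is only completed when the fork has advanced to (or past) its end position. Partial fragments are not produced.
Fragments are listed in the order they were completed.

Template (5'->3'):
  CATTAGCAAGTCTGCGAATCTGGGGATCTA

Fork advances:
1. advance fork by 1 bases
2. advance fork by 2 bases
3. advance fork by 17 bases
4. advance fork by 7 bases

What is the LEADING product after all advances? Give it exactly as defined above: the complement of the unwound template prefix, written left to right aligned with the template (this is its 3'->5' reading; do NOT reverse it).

Answer: GTAATCGTTCAGACGCTTAGACCCCTA

Derivation:
Step 1: advance 1 -> fork_pos = 0 + 1 = 1.
Step 2: advance 2 -> fork_pos = 1 + 2 = 3.
Step 3: advance 17 -> fork_pos = 3 + 17 = 20.
Step 4: advance 7 -> fork_pos = 20 + 7 = 27.
Unwound prefix: template[0:27] = CATTAGCAAGTCTGCGAATCTGGGGAT
Complement it base by base (A<->T, C<->G), keeping left-to-right order:
  [0:5] CATTA -> GTAAT
  [5:10] GCAAG -> CGTTC
  [10:15] TCTGC -> AGACG
  [15:20] GAATC -> CTTAG
  [20:25] TGGGG -> ACCCC
  [25:27] AT -> TA
Concatenate: GTAATCGTTCAGACGCTTAGACCCCTA (length 27; written aligned with the template, i.e. 3'->5').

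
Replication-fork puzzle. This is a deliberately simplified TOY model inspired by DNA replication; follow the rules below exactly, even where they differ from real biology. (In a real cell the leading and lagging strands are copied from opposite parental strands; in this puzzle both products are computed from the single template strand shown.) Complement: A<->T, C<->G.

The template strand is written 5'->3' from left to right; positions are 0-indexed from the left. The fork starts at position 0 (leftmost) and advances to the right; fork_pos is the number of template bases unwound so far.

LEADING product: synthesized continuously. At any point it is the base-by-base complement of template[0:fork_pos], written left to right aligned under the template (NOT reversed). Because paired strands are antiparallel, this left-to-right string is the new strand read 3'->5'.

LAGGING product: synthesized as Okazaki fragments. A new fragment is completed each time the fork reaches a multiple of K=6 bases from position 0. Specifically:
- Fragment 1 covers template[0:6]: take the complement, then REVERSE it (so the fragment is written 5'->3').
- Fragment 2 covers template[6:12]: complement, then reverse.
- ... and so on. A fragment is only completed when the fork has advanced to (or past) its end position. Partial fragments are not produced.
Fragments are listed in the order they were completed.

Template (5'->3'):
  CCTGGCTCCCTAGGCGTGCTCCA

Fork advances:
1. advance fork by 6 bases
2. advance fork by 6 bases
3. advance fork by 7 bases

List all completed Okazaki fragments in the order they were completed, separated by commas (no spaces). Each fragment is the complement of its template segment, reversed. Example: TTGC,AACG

Answer: GCCAGG,TAGGGA,CACGCC

Derivation:
Step 1: advance 6 -> fork_pos = 0 + 6 = 6. Reached multiple(s) of 6: 6 -> fragment 1 completed (1 total).
Step 2: advance 6 -> fork_pos = 6 + 6 = 12. Reached multiple(s) of 6: 12 -> fragment 2 completed (2 total).
Step 3: advance 7 -> fork_pos = 12 + 7 = 19. Reached multiple(s) of 6: 18 -> fragment 3 completed (3 total).
Final fork_pos = 19, so 3 fragment(s) are complete. Build each: template segment -> complement -> reverse.
Fragment 1: template[0:6] = CCTGGC -> complement GGACCG -> reversed GCCAGG
Fragment 2: template[6:12] = TCCCTA -> complement AGGGAT -> reversed TAGGGA
Fragment 3: template[12:18] = GGCGTG -> complement CCGCAC -> reversed CACGCC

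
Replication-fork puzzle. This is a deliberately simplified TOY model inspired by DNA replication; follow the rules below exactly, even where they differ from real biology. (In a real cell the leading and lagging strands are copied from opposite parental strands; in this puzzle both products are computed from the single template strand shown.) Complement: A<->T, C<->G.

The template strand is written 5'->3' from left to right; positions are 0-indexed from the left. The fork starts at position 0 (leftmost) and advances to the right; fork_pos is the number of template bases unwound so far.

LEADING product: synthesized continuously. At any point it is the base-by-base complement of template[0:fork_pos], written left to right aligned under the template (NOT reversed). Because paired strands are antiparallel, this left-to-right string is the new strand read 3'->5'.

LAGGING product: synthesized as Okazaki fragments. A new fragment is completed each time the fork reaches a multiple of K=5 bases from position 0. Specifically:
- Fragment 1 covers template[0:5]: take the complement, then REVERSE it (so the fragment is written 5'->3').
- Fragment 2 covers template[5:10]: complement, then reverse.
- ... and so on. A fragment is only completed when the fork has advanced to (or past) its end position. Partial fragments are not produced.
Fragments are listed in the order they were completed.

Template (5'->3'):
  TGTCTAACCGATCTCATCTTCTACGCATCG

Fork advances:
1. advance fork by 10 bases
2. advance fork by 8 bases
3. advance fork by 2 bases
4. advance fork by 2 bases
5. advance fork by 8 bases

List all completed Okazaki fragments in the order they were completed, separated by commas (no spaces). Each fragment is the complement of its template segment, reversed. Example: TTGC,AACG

Answer: AGACA,CGGTT,GAGAT,AAGAT,CGTAG,CGATG

Derivation:
Step 1: advance 10 -> fork_pos = 0 + 10 = 10. Reached multiple(s) of 5: 5, 10 -> fragments 1-2 completed (2 total).
Step 2: advance 8 -> fork_pos = 10 + 8 = 18. Reached multiple(s) of 5: 15 -> fragment 3 completed (3 total).
Step 3: advance 2 -> fork_pos = 18 + 2 = 20. Reached multiple(s) of 5: 20 -> fragment 4 completed (4 total).
Step 4: advance 2 -> fork_pos = 20 + 2 = 22. Next multiple of 5 is 25 (not reached); still 4 fragment(s).
Step 5: advance 8 -> fork_pos = 22 + 8 = 30. Reached multiple(s) of 5: 25, 30 -> fragments 5-6 completed (6 total).
Final fork_pos = 30, so 6 fragment(s) are complete. Build each: template segment -> complement -> reverse.
Fragment 1: template[0:5] = TGTCT -> complement ACAGA -> reversed AGACA
Fragment 2: template[5:10] = AACCG -> complement TTGGC -> reversed CGGTT
Fragment 3: template[10:15] = ATCTC -> complement TAGAG -> reversed GAGAT
Fragment 4: template[15:20] = ATCTT -> complement TAGAA -> reversed AAGAT
Fragment 5: template[20:25] = CTACG -> complement GATGC -> reversed CGTAG
Fragment 6: template[25:30] = CATCG -> complement GTAGC -> reversed CGATG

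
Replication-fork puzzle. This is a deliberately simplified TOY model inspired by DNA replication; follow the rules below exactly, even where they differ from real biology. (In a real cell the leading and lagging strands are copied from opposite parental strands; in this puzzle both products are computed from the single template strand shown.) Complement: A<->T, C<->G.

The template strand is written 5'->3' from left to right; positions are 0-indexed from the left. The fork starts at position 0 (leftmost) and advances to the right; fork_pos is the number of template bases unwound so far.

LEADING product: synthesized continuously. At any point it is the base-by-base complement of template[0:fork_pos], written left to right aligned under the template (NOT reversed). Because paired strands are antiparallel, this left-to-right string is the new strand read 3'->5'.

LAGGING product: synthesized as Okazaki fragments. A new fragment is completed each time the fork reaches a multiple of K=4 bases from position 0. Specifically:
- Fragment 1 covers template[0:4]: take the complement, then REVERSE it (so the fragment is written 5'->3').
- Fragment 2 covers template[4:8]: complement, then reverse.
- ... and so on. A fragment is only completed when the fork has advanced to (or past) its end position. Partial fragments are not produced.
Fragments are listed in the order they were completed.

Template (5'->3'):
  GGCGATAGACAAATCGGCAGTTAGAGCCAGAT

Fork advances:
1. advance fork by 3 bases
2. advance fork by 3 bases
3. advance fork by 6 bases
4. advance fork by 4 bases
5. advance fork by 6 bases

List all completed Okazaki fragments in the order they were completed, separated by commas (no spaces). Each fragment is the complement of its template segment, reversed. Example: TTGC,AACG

Answer: CGCC,CTAT,TTGT,CGAT,CTGC

Derivation:
Step 1: advance 3 -> fork_pos = 0 + 3 = 3. Next multiple of 4 is 4 (not reached); still 0 fragment(s).
Step 2: advance 3 -> fork_pos = 3 + 3 = 6. Reached multiple(s) of 4: 4 -> fragment 1 completed (1 total).
Step 3: advance 6 -> fork_pos = 6 + 6 = 12. Reached multiple(s) of 4: 8, 12 -> fragments 2-3 completed (3 total).
Step 4: advance 4 -> fork_pos = 12 + 4 = 16. Reached multiple(s) of 4: 16 -> fragment 4 completed (4 total).
Step 5: advance 6 -> fork_pos = 16 + 6 = 22. Reached multiple(s) of 4: 20 -> fragment 5 completed (5 total).
Final fork_pos = 22, so 5 fragment(s) are complete. Build each: template segment -> complement -> reverse.
Fragment 1: template[0:4] = GGCG -> complement CCGC -> reversed CGCC
Fragment 2: template[4:8] = ATAG -> complement TATC -> reversed CTAT
Fragment 3: template[8:12] = ACAA -> complement TGTT -> reversed TTGT
Fragment 4: template[12:16] = ATCG -> complement TAGC -> reversed CGAT
Fragment 5: template[16:20] = GCAG -> complement CGTC -> reversed CTGC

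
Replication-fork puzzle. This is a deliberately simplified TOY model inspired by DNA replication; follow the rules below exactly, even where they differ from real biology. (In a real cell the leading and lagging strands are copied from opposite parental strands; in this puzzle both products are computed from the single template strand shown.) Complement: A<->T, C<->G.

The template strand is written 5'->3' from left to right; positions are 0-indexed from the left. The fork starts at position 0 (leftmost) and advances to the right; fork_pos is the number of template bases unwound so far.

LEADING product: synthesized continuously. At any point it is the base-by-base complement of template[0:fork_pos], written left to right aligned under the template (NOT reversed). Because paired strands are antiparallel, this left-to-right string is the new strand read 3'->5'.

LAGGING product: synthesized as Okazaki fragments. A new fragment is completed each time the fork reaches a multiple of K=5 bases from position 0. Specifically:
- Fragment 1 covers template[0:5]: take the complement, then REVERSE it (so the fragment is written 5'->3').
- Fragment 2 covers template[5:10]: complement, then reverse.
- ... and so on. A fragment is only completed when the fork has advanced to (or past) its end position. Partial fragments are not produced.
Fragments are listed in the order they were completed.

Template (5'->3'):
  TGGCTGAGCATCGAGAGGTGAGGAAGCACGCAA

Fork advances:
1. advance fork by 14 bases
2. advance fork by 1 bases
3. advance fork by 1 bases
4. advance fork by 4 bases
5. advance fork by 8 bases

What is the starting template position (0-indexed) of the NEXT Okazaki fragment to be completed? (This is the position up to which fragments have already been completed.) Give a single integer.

Answer: 25

Derivation:
Step 1: advance 14 -> fork_pos = 0 + 14 = 14. Reached multiple(s) of 5: 5, 10 -> fragments 1-2 completed (2 total).
Step 2: advance 1 -> fork_pos = 14 + 1 = 15. Reached multiple(s) of 5: 15 -> fragment 3 completed (3 total).
Step 3: advance 1 -> fork_pos = 15 + 1 = 16. Next multiple of 5 is 20 (not reached); still 3 fragment(s).
Step 4: advance 4 -> fork_pos = 16 + 4 = 20. Reached multiple(s) of 5: 20 -> fragment 4 completed (4 total).
Step 5: advance 8 -> fork_pos = 20 + 8 = 28. Reached multiple(s) of 5: 25 -> fragment 5 completed (5 total).
5 fragment(s) completed, covering template[0:25] (5 x 5 = 25). The next fragment, fragment 6, covers template[25:30], so it starts at position 25.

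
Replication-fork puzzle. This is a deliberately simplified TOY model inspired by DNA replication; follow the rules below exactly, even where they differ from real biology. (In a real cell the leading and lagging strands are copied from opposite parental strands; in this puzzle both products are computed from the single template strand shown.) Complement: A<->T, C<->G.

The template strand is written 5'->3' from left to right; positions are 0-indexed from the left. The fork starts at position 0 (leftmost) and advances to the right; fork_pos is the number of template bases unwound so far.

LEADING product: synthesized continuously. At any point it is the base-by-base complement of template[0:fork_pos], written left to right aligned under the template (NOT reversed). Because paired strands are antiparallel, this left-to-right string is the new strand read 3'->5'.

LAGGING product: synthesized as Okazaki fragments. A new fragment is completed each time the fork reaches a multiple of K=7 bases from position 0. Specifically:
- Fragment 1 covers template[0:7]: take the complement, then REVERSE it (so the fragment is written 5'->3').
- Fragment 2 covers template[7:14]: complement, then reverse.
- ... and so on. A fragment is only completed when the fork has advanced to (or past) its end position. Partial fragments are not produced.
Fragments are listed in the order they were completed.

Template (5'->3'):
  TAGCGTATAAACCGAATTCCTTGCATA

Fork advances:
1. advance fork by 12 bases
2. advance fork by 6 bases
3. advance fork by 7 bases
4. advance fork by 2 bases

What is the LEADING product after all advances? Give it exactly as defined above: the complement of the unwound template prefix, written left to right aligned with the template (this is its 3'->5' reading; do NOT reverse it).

Step 1: advance 12 -> fork_pos = 0 + 12 = 12.
Step 2: advance 6 -> fork_pos = 12 + 6 = 18.
Step 3: advance 7 -> fork_pos = 18 + 7 = 25.
Step 4: advance 2 -> fork_pos = 25 + 2 = 27.
Unwound prefix: template[0:27] = TAGCGTATAAACCGAATTCCTTGCATA
Complement it base by base (A<->T, C<->G), keeping left-to-right order:
  [0:5] TAGCG -> ATCGC
  [5:10] TATAA -> ATATT
  [10:15] ACCGA -> TGGCT
  [15:20] ATTCC -> TAAGG
  [20:25] TTGCA -> AACGT
  [25:27] TA -> AT
Concatenate: ATCGCATATTTGGCTTAAGGAACGTAT (length 27; written aligned with the template, i.e. 3'->5').

Answer: ATCGCATATTTGGCTTAAGGAACGTAT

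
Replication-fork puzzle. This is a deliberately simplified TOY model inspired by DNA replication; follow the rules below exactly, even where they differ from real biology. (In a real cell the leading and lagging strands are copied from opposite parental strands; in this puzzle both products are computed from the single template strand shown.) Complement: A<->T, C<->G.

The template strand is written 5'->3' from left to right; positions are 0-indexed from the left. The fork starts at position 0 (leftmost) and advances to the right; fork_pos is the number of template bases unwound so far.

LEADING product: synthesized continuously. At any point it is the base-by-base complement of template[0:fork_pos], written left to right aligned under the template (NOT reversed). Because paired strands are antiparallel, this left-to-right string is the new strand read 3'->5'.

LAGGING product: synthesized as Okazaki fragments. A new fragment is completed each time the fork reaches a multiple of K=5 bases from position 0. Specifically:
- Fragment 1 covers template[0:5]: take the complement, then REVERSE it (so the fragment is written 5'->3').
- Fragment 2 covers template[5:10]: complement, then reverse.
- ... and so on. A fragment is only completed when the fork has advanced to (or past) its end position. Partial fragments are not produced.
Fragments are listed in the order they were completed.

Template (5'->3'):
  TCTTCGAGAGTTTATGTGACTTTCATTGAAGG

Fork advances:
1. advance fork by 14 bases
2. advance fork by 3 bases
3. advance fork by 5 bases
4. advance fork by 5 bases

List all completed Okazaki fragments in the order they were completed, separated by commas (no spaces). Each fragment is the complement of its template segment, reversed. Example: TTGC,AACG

Answer: GAAGA,CTCTC,ATAAA,GTCAC,TGAAA

Derivation:
Step 1: advance 14 -> fork_pos = 0 + 14 = 14. Reached multiple(s) of 5: 5, 10 -> fragments 1-2 completed (2 total).
Step 2: advance 3 -> fork_pos = 14 + 3 = 17. Reached multiple(s) of 5: 15 -> fragment 3 completed (3 total).
Step 3: advance 5 -> fork_pos = 17 + 5 = 22. Reached multiple(s) of 5: 20 -> fragment 4 completed (4 total).
Step 4: advance 5 -> fork_pos = 22 + 5 = 27. Reached multiple(s) of 5: 25 -> fragment 5 completed (5 total).
Final fork_pos = 27, so 5 fragment(s) are complete. Build each: template segment -> complement -> reverse.
Fragment 1: template[0:5] = TCTTC -> complement AGAAG -> reversed GAAGA
Fragment 2: template[5:10] = GAGAG -> complement CTCTC -> reversed CTCTC
Fragment 3: template[10:15] = TTTAT -> complement AAATA -> reversed ATAAA
Fragment 4: template[15:20] = GTGAC -> complement CACTG -> reversed GTCAC
Fragment 5: template[20:25] = TTTCA -> complement AAAGT -> reversed TGAAA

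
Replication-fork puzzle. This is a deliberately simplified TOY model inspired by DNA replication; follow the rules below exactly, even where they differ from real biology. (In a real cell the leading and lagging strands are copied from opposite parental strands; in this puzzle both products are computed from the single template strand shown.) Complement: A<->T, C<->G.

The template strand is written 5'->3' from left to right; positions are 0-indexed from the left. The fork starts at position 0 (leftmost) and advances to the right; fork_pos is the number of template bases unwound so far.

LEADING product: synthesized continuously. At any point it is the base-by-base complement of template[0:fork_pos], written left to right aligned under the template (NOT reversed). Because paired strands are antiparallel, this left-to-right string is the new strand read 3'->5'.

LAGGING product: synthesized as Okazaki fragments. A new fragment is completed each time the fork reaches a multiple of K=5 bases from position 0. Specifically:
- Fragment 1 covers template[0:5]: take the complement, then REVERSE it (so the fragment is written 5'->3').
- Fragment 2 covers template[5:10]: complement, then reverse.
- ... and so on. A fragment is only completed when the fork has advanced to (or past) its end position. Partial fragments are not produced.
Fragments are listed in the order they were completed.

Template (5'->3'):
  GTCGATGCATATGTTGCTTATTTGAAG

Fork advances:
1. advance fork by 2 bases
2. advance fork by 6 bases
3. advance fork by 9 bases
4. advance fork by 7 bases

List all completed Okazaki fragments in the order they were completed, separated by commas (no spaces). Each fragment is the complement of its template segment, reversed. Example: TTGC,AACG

Answer: TCGAC,ATGCA,AACAT,TAAGC

Derivation:
Step 1: advance 2 -> fork_pos = 0 + 2 = 2. Next multiple of 5 is 5 (not reached); still 0 fragment(s).
Step 2: advance 6 -> fork_pos = 2 + 6 = 8. Reached multiple(s) of 5: 5 -> fragment 1 completed (1 total).
Step 3: advance 9 -> fork_pos = 8 + 9 = 17. Reached multiple(s) of 5: 10, 15 -> fragments 2-3 completed (3 total).
Step 4: advance 7 -> fork_pos = 17 + 7 = 24. Reached multiple(s) of 5: 20 -> fragment 4 completed (4 total).
Final fork_pos = 24, so 4 fragment(s) are complete. Build each: template segment -> complement -> reverse.
Fragment 1: template[0:5] = GTCGA -> complement CAGCT -> reversed TCGAC
Fragment 2: template[5:10] = TGCAT -> complement ACGTA -> reversed ATGCA
Fragment 3: template[10:15] = ATGTT -> complement TACAA -> reversed AACAT
Fragment 4: template[15:20] = GCTTA -> complement CGAAT -> reversed TAAGC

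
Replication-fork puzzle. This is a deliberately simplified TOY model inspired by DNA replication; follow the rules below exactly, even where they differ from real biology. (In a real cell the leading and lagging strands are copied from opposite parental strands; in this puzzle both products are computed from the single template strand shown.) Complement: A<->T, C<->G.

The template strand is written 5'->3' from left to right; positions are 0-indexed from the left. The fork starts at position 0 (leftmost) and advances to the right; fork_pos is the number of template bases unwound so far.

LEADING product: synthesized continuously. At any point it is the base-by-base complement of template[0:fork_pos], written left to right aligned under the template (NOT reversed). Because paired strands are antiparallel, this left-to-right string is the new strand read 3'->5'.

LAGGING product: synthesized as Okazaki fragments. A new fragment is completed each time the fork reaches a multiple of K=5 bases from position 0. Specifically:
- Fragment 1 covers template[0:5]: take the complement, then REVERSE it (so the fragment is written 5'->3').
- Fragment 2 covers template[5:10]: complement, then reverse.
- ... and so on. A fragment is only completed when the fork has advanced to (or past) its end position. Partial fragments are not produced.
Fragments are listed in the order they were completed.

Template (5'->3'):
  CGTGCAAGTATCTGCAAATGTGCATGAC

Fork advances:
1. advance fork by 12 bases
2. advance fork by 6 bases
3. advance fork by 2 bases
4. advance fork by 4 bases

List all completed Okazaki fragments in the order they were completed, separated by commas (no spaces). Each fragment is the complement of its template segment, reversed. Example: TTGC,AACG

Answer: GCACG,TACTT,GCAGA,CATTT

Derivation:
Step 1: advance 12 -> fork_pos = 0 + 12 = 12. Reached multiple(s) of 5: 5, 10 -> fragments 1-2 completed (2 total).
Step 2: advance 6 -> fork_pos = 12 + 6 = 18. Reached multiple(s) of 5: 15 -> fragment 3 completed (3 total).
Step 3: advance 2 -> fork_pos = 18 + 2 = 20. Reached multiple(s) of 5: 20 -> fragment 4 completed (4 total).
Step 4: advance 4 -> fork_pos = 20 + 4 = 24. Next multiple of 5 is 25 (not reached); still 4 fragment(s).
Final fork_pos = 24, so 4 fragment(s) are complete. Build each: template segment -> complement -> reverse.
Fragment 1: template[0:5] = CGTGC -> complement GCACG -> reversed GCACG
Fragment 2: template[5:10] = AAGTA -> complement TTCAT -> reversed TACTT
Fragment 3: template[10:15] = TCTGC -> complement AGACG -> reversed GCAGA
Fragment 4: template[15:20] = AAATG -> complement TTTAC -> reversed CATTT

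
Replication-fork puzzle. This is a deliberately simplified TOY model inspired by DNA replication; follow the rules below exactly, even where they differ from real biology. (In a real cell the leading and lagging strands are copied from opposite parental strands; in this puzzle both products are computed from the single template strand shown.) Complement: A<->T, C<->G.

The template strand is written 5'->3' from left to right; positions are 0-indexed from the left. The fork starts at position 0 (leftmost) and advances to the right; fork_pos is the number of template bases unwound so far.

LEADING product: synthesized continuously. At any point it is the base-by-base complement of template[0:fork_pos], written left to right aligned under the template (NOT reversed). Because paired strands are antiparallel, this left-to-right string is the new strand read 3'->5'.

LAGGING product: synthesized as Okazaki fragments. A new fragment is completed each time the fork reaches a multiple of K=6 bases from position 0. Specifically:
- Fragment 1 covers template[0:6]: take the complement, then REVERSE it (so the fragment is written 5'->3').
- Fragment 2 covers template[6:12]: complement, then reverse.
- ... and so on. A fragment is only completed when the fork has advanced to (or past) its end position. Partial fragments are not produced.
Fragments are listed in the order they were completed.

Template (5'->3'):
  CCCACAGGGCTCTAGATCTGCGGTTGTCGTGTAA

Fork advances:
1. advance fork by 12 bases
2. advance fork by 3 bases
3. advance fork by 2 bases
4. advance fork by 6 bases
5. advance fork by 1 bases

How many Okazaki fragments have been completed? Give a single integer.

Answer: 4

Derivation:
Step 1: advance 12 -> fork_pos = 0 + 12 = 12. Reached multiple(s) of 6: 6, 12 -> fragments 1-2 completed (2 total).
Step 2: advance 3 -> fork_pos = 12 + 3 = 15. Next multiple of 6 is 18 (not reached); still 2 fragment(s).
Step 3: advance 2 -> fork_pos = 15 + 2 = 17. Next multiple of 6 is 18 (not reached); still 2 fragment(s).
Step 4: advance 6 -> fork_pos = 17 + 6 = 23. Reached multiple(s) of 6: 18 -> fragment 3 completed (3 total).
Step 5: advance 1 -> fork_pos = 23 + 1 = 24. Reached multiple(s) of 6: 24 -> fragment 4 completed (4 total).
Check: final fork_pos = 24; the multiples of 6 that are <= 24 are 6..24 -> 24 // 6 = 4 completed fragment(s).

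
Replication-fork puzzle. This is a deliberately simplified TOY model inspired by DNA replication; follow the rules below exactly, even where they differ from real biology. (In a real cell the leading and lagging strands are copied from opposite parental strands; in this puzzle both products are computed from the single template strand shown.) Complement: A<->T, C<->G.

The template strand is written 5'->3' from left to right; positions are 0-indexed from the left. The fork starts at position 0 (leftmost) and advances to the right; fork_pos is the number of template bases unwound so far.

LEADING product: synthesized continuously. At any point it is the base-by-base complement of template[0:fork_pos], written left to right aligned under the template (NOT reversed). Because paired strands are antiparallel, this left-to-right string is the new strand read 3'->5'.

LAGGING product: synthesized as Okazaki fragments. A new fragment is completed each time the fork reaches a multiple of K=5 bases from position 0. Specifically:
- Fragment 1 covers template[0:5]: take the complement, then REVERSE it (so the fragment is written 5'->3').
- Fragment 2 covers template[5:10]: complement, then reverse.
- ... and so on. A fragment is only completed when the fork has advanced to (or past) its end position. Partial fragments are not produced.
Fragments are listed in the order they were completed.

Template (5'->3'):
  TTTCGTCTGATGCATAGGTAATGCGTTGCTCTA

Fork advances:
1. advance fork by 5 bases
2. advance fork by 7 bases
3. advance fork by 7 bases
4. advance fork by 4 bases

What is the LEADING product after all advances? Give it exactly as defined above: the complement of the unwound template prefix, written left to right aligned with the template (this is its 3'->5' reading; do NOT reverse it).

Answer: AAAGCAGACTACGTATCCATTAC

Derivation:
Step 1: advance 5 -> fork_pos = 0 + 5 = 5.
Step 2: advance 7 -> fork_pos = 5 + 7 = 12.
Step 3: advance 7 -> fork_pos = 12 + 7 = 19.
Step 4: advance 4 -> fork_pos = 19 + 4 = 23.
Unwound prefix: template[0:23] = TTTCGTCTGATGCATAGGTAATG
Complement it base by base (A<->T, C<->G), keeping left-to-right order:
  [0:5] TTTCG -> AAAGC
  [5:10] TCTGA -> AGACT
  [10:15] TGCAT -> ACGTA
  [15:20] AGGTA -> TCCAT
  [20:23] ATG -> TAC
Concatenate: AAAGCAGACTACGTATCCATTAC (length 23; written aligned with the template, i.e. 3'->5').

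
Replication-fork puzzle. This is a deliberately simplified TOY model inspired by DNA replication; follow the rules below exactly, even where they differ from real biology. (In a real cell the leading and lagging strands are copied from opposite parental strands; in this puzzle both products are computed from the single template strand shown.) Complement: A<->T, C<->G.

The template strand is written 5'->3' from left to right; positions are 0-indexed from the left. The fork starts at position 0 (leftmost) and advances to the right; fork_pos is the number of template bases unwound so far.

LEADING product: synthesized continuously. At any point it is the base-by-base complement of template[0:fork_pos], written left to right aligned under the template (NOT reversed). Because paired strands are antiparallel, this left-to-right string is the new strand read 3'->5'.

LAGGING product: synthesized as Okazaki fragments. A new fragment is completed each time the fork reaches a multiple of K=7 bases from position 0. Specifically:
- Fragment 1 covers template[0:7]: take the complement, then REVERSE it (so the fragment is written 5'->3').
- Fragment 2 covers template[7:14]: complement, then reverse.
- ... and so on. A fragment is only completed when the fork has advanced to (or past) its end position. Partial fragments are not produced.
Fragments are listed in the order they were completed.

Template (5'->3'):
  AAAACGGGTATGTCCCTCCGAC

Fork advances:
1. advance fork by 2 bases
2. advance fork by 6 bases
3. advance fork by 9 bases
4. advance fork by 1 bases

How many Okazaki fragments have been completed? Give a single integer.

Answer: 2

Derivation:
Step 1: advance 2 -> fork_pos = 0 + 2 = 2. Next multiple of 7 is 7 (not reached); still 0 fragment(s).
Step 2: advance 6 -> fork_pos = 2 + 6 = 8. Reached multiple(s) of 7: 7 -> fragment 1 completed (1 total).
Step 3: advance 9 -> fork_pos = 8 + 9 = 17. Reached multiple(s) of 7: 14 -> fragment 2 completed (2 total).
Step 4: advance 1 -> fork_pos = 17 + 1 = 18. Next multiple of 7 is 21 (not reached); still 2 fragment(s).
Check: final fork_pos = 18; the multiples of 7 that are <= 18 are 7..14 -> 18 // 7 = 2 completed fragment(s).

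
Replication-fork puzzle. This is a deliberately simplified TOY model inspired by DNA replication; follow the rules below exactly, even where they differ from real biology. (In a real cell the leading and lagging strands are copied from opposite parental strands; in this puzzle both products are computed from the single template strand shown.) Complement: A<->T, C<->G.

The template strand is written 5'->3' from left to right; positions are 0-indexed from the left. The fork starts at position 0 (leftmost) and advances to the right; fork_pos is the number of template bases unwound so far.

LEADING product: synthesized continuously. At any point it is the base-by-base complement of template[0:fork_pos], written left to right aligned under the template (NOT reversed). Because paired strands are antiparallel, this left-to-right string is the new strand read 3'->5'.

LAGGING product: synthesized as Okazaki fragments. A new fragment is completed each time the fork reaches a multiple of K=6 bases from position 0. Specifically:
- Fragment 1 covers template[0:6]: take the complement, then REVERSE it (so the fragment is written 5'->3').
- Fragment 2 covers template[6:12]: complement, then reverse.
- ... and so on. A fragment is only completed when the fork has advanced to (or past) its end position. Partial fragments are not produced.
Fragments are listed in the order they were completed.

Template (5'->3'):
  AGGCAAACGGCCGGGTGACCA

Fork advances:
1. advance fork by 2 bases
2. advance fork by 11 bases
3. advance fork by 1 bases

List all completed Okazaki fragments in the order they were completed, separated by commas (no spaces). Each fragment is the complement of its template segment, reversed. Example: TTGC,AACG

Answer: TTGCCT,GGCCGT

Derivation:
Step 1: advance 2 -> fork_pos = 0 + 2 = 2. Next multiple of 6 is 6 (not reached); still 0 fragment(s).
Step 2: advance 11 -> fork_pos = 2 + 11 = 13. Reached multiple(s) of 6: 6, 12 -> fragments 1-2 completed (2 total).
Step 3: advance 1 -> fork_pos = 13 + 1 = 14. Next multiple of 6 is 18 (not reached); still 2 fragment(s).
Final fork_pos = 14, so 2 fragment(s) are complete. Build each: template segment -> complement -> reverse.
Fragment 1: template[0:6] = AGGCAA -> complement TCCGTT -> reversed TTGCCT
Fragment 2: template[6:12] = ACGGCC -> complement TGCCGG -> reversed GGCCGT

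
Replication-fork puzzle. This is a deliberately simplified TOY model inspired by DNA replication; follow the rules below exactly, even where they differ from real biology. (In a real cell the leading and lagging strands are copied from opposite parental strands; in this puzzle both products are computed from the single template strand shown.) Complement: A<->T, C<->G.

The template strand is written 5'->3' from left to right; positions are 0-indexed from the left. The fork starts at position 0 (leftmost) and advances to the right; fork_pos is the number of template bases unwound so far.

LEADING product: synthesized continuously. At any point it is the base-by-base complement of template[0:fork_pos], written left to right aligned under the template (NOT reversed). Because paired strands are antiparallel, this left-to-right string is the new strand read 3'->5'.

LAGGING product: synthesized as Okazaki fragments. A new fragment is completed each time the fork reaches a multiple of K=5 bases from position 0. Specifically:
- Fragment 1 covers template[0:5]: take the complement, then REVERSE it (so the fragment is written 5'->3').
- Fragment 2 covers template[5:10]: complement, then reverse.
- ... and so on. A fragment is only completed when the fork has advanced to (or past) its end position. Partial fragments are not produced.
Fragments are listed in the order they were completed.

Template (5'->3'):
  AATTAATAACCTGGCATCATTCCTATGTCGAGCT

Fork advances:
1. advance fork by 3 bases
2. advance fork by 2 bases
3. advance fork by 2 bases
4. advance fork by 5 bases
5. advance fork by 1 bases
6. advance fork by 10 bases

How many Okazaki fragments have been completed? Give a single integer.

Answer: 4

Derivation:
Step 1: advance 3 -> fork_pos = 0 + 3 = 3. Next multiple of 5 is 5 (not reached); still 0 fragment(s).
Step 2: advance 2 -> fork_pos = 3 + 2 = 5. Reached multiple(s) of 5: 5 -> fragment 1 completed (1 total).
Step 3: advance 2 -> fork_pos = 5 + 2 = 7. Next multiple of 5 is 10 (not reached); still 1 fragment(s).
Step 4: advance 5 -> fork_pos = 7 + 5 = 12. Reached multiple(s) of 5: 10 -> fragment 2 completed (2 total).
Step 5: advance 1 -> fork_pos = 12 + 1 = 13. Next multiple of 5 is 15 (not reached); still 2 fragment(s).
Step 6: advance 10 -> fork_pos = 13 + 10 = 23. Reached multiple(s) of 5: 15, 20 -> fragments 3-4 completed (4 total).
Check: final fork_pos = 23; the multiples of 5 that are <= 23 are 5..20 -> 23 // 5 = 4 completed fragment(s).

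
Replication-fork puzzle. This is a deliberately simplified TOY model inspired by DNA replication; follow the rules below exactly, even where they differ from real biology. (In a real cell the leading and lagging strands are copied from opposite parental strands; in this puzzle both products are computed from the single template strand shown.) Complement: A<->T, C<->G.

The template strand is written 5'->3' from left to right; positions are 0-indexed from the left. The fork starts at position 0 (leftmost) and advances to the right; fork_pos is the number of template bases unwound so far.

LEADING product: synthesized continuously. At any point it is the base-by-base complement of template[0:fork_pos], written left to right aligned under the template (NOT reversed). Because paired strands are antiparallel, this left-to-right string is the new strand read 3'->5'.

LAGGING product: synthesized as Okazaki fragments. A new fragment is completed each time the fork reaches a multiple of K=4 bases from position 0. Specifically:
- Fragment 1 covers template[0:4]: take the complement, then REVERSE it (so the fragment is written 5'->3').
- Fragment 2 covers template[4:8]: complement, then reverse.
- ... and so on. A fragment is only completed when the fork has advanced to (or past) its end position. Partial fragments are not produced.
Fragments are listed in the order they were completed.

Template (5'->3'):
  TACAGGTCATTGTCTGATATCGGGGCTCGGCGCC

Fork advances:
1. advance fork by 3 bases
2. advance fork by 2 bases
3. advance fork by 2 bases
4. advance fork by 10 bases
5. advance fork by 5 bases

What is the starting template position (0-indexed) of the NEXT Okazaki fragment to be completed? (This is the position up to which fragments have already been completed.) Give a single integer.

Answer: 20

Derivation:
Step 1: advance 3 -> fork_pos = 0 + 3 = 3. Next multiple of 4 is 4 (not reached); still 0 fragment(s).
Step 2: advance 2 -> fork_pos = 3 + 2 = 5. Reached multiple(s) of 4: 4 -> fragment 1 completed (1 total).
Step 3: advance 2 -> fork_pos = 5 + 2 = 7. Next multiple of 4 is 8 (not reached); still 1 fragment(s).
Step 4: advance 10 -> fork_pos = 7 + 10 = 17. Reached multiple(s) of 4: 8, 12, 16 -> fragments 2-4 completed (4 total).
Step 5: advance 5 -> fork_pos = 17 + 5 = 22. Reached multiple(s) of 4: 20 -> fragment 5 completed (5 total).
5 fragment(s) completed, covering template[0:20] (5 x 4 = 20). The next fragment, fragment 6, covers template[20:24], so it starts at position 20.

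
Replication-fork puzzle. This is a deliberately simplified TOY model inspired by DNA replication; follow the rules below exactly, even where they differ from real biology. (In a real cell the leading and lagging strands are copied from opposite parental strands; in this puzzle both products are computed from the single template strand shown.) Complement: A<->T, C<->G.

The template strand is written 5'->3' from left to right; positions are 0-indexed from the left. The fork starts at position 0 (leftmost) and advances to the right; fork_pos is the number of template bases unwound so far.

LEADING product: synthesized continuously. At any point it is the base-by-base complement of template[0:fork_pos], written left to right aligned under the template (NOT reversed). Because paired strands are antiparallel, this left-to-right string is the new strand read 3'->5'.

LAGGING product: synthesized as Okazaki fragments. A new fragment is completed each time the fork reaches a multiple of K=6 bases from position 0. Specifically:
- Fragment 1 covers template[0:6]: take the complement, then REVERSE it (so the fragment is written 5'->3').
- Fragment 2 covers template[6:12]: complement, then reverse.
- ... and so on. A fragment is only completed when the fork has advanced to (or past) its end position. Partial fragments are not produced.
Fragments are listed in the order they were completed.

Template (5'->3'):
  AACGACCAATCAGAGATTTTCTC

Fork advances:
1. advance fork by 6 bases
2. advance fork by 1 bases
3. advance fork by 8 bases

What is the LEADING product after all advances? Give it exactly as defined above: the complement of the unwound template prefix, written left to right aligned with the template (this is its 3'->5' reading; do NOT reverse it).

Step 1: advance 6 -> fork_pos = 0 + 6 = 6.
Step 2: advance 1 -> fork_pos = 6 + 1 = 7.
Step 3: advance 8 -> fork_pos = 7 + 8 = 15.
Unwound prefix: template[0:15] = AACGACCAATCAGAG
Complement it base by base (A<->T, C<->G), keeping left-to-right order:
  [0:5] AACGA -> TTGCT
  [5:10] CCAAT -> GGTTA
  [10:15] CAGAG -> GTCTC
Concatenate: TTGCTGGTTAGTCTC (length 15; written aligned with the template, i.e. 3'->5').

Answer: TTGCTGGTTAGTCTC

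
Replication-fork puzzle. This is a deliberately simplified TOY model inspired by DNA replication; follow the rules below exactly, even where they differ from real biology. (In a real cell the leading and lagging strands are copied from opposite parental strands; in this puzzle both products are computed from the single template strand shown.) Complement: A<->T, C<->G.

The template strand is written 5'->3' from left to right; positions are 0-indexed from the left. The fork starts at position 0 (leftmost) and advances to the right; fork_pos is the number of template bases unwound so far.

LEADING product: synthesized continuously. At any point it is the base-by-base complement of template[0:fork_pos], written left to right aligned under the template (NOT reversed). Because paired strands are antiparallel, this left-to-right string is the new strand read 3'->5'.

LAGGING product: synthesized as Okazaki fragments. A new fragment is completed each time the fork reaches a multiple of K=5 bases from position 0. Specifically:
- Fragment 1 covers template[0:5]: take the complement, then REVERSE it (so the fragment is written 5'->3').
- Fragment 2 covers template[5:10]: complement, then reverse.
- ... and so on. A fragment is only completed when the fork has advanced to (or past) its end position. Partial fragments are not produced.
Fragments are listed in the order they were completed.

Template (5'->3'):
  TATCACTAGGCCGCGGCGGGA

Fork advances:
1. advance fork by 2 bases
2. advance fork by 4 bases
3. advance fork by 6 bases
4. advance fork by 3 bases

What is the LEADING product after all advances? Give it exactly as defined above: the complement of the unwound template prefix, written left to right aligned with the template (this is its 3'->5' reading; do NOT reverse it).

Step 1: advance 2 -> fork_pos = 0 + 2 = 2.
Step 2: advance 4 -> fork_pos = 2 + 4 = 6.
Step 3: advance 6 -> fork_pos = 6 + 6 = 12.
Step 4: advance 3 -> fork_pos = 12 + 3 = 15.
Unwound prefix: template[0:15] = TATCACTAGGCCGCG
Complement it base by base (A<->T, C<->G), keeping left-to-right order:
  [0:5] TATCA -> ATAGT
  [5:10] CTAGG -> GATCC
  [10:15] CCGCG -> GGCGC
Concatenate: ATAGTGATCCGGCGC (length 15; written aligned with the template, i.e. 3'->5').

Answer: ATAGTGATCCGGCGC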